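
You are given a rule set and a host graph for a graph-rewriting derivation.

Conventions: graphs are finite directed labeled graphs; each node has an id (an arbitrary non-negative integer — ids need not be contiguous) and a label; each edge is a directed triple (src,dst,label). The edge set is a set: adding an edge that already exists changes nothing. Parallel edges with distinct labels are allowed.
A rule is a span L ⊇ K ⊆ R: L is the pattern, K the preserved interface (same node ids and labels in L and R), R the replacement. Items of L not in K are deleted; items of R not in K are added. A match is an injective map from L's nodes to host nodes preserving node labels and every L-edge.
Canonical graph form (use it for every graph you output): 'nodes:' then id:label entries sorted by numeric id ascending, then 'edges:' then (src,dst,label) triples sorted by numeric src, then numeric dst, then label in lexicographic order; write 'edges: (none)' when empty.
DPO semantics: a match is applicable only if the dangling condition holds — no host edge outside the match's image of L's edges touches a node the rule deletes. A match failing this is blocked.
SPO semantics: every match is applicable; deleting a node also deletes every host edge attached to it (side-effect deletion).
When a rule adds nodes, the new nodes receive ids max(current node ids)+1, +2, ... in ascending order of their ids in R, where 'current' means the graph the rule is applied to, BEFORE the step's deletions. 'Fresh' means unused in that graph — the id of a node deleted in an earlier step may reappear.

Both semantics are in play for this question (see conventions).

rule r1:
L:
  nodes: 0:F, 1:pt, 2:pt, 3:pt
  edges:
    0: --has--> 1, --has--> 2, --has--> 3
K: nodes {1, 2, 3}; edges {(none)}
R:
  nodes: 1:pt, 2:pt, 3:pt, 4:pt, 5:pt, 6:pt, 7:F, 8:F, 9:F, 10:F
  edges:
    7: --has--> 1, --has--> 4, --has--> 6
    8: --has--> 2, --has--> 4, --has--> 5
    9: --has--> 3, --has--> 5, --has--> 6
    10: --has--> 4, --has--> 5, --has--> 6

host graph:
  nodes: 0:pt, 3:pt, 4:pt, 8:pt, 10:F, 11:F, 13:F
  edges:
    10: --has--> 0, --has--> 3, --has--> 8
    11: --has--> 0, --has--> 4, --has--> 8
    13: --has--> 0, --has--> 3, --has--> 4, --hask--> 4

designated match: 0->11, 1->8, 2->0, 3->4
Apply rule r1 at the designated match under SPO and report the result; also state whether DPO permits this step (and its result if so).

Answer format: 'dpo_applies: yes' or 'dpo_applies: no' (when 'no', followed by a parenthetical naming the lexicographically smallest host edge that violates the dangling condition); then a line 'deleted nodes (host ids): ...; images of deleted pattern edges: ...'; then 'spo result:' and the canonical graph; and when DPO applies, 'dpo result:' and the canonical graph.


dpo_applies: yes
deleted nodes (host ids): 11; images of deleted pattern edges: (11,0,has); (11,4,has); (11,8,has)
spo result:
nodes: 0:pt, 3:pt, 4:pt, 8:pt, 10:F, 13:F, 14:pt, 15:pt, 16:pt, 17:F, 18:F, 19:F, 20:F
edges: (10,0,has); (10,3,has); (10,8,has); (13,0,has); (13,3,has); (13,4,has); (13,4,hask); (17,8,has); (17,14,has); (17,16,has); (18,0,has); (18,14,has); (18,15,has); (19,4,has); (19,15,has); (19,16,has); (20,14,has); (20,15,has); (20,16,has)
dpo result:
nodes: 0:pt, 3:pt, 4:pt, 8:pt, 10:F, 13:F, 14:pt, 15:pt, 16:pt, 17:F, 18:F, 19:F, 20:F
edges: (10,0,has); (10,3,has); (10,8,has); (13,0,has); (13,3,has); (13,4,has); (13,4,hask); (17,8,has); (17,14,has); (17,16,has); (18,0,has); (18,14,has); (18,15,has); (19,4,has); (19,15,has); (19,16,has); (20,14,has); (20,15,has); (20,16,has)


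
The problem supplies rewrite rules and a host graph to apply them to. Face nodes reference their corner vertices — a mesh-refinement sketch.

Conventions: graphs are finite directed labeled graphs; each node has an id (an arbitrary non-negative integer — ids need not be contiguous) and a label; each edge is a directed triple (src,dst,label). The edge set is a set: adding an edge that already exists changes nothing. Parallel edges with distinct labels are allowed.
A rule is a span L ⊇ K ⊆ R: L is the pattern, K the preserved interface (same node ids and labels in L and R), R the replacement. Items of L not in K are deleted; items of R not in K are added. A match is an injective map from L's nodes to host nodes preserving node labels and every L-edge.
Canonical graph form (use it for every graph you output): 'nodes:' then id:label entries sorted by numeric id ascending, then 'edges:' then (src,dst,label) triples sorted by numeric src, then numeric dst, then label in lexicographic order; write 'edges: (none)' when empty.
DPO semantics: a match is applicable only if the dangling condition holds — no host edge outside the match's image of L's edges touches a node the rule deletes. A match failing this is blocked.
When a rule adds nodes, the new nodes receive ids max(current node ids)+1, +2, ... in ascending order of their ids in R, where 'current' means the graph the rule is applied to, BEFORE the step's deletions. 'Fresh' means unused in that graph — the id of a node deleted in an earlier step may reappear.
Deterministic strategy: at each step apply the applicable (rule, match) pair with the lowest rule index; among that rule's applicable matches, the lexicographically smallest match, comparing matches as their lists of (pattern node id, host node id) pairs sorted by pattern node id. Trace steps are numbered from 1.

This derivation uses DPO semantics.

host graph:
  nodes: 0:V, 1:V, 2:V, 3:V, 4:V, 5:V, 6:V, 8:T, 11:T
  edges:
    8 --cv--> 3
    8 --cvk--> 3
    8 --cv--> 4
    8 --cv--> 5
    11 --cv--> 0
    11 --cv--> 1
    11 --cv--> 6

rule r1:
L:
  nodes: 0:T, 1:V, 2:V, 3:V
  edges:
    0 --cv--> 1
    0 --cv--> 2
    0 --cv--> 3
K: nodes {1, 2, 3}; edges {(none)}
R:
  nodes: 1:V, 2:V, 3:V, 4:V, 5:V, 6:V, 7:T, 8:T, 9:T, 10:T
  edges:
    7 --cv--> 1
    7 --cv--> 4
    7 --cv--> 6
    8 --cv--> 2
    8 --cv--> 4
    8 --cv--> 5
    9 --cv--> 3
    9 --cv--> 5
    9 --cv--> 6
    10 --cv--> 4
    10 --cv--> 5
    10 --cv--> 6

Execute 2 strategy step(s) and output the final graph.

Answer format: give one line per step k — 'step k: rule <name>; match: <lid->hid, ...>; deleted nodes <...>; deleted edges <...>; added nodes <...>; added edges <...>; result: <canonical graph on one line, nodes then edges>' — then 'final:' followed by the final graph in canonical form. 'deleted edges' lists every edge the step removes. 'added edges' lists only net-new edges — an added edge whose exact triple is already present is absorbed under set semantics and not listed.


step 1: rule r1; match: 0->11, 1->0, 2->1, 3->6; deleted nodes 11; deleted edges (11,0,cv); (11,1,cv); (11,6,cv); added nodes 12, 13, 14, 15, 16, 17, 18; added edges (15,0,cv); (15,12,cv); (15,14,cv); (16,1,cv); (16,12,cv); (16,13,cv); (17,6,cv); (17,13,cv); (17,14,cv); (18,12,cv); (18,13,cv); (18,14,cv); result: nodes: 0:V, 1:V, 2:V, 3:V, 4:V, 5:V, 6:V, 8:T, 12:V, 13:V, 14:V, 15:T, 16:T, 17:T, 18:T edges: (8,3,cv); (8,3,cvk); (8,4,cv); (8,5,cv); (15,0,cv); (15,12,cv); (15,14,cv); (16,1,cv); (16,12,cv); (16,13,cv); (17,6,cv); (17,13,cv); (17,14,cv); (18,12,cv); (18,13,cv); (18,14,cv)
step 2: rule r1; match: 0->15, 1->0, 2->12, 3->14; deleted nodes 15; deleted edges (15,0,cv); (15,12,cv); (15,14,cv); added nodes 19, 20, 21, 22, 23, 24, 25; added edges (22,0,cv); (22,19,cv); (22,21,cv); (23,12,cv); (23,19,cv); (23,20,cv); (24,14,cv); (24,20,cv); (24,21,cv); (25,19,cv); (25,20,cv); (25,21,cv); result: nodes: 0:V, 1:V, 2:V, 3:V, 4:V, 5:V, 6:V, 8:T, 12:V, 13:V, 14:V, 16:T, 17:T, 18:T, 19:V, 20:V, 21:V, 22:T, 23:T, 24:T, 25:T edges: (8,3,cv); (8,3,cvk); (8,4,cv); (8,5,cv); (16,1,cv); (16,12,cv); (16,13,cv); (17,6,cv); (17,13,cv); (17,14,cv); (18,12,cv); (18,13,cv); (18,14,cv); (22,0,cv); (22,19,cv); (22,21,cv); (23,12,cv); (23,19,cv); (23,20,cv); (24,14,cv); (24,20,cv); (24,21,cv); (25,19,cv); (25,20,cv); (25,21,cv)
final:
nodes: 0:V, 1:V, 2:V, 3:V, 4:V, 5:V, 6:V, 8:T, 12:V, 13:V, 14:V, 16:T, 17:T, 18:T, 19:V, 20:V, 21:V, 22:T, 23:T, 24:T, 25:T
edges: (8,3,cv); (8,3,cvk); (8,4,cv); (8,5,cv); (16,1,cv); (16,12,cv); (16,13,cv); (17,6,cv); (17,13,cv); (17,14,cv); (18,12,cv); (18,13,cv); (18,14,cv); (22,0,cv); (22,19,cv); (22,21,cv); (23,12,cv); (23,19,cv); (23,20,cv); (24,14,cv); (24,20,cv); (24,21,cv); (25,19,cv); (25,20,cv); (25,21,cv)


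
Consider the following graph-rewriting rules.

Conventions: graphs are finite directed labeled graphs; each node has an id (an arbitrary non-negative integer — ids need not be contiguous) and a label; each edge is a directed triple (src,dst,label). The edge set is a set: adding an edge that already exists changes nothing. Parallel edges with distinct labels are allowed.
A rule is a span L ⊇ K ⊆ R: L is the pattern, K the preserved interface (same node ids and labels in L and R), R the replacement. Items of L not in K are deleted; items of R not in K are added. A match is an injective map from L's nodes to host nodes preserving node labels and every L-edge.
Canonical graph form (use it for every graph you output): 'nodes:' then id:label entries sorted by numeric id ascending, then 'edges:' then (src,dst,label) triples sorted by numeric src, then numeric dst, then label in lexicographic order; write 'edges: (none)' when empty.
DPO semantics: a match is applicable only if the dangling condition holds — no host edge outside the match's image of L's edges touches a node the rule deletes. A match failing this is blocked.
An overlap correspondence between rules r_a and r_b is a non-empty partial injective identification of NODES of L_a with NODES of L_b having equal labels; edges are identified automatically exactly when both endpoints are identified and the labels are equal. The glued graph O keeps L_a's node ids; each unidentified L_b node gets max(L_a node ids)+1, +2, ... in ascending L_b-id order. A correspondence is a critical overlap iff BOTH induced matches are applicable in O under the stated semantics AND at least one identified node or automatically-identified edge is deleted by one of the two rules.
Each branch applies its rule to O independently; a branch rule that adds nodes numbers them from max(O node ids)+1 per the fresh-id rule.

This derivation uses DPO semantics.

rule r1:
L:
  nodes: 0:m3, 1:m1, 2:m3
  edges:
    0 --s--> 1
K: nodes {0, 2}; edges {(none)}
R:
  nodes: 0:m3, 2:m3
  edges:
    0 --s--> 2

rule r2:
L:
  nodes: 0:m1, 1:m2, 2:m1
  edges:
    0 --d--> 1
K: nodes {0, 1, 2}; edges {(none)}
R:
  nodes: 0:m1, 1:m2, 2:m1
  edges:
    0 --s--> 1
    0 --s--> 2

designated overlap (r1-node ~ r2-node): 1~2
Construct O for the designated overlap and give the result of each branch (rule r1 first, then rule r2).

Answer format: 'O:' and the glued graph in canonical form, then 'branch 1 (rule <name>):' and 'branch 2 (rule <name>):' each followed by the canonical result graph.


O:
nodes: 0:m3, 1:m1, 2:m3, 3:m1, 4:m2
edges: (0,1,s); (3,4,d)
branch 1 (rule r1):
nodes: 0:m3, 2:m3, 3:m1, 4:m2
edges: (0,2,s); (3,4,d)
branch 2 (rule r2):
nodes: 0:m3, 1:m1, 2:m3, 3:m1, 4:m2
edges: (0,1,s); (3,1,s); (3,4,s)


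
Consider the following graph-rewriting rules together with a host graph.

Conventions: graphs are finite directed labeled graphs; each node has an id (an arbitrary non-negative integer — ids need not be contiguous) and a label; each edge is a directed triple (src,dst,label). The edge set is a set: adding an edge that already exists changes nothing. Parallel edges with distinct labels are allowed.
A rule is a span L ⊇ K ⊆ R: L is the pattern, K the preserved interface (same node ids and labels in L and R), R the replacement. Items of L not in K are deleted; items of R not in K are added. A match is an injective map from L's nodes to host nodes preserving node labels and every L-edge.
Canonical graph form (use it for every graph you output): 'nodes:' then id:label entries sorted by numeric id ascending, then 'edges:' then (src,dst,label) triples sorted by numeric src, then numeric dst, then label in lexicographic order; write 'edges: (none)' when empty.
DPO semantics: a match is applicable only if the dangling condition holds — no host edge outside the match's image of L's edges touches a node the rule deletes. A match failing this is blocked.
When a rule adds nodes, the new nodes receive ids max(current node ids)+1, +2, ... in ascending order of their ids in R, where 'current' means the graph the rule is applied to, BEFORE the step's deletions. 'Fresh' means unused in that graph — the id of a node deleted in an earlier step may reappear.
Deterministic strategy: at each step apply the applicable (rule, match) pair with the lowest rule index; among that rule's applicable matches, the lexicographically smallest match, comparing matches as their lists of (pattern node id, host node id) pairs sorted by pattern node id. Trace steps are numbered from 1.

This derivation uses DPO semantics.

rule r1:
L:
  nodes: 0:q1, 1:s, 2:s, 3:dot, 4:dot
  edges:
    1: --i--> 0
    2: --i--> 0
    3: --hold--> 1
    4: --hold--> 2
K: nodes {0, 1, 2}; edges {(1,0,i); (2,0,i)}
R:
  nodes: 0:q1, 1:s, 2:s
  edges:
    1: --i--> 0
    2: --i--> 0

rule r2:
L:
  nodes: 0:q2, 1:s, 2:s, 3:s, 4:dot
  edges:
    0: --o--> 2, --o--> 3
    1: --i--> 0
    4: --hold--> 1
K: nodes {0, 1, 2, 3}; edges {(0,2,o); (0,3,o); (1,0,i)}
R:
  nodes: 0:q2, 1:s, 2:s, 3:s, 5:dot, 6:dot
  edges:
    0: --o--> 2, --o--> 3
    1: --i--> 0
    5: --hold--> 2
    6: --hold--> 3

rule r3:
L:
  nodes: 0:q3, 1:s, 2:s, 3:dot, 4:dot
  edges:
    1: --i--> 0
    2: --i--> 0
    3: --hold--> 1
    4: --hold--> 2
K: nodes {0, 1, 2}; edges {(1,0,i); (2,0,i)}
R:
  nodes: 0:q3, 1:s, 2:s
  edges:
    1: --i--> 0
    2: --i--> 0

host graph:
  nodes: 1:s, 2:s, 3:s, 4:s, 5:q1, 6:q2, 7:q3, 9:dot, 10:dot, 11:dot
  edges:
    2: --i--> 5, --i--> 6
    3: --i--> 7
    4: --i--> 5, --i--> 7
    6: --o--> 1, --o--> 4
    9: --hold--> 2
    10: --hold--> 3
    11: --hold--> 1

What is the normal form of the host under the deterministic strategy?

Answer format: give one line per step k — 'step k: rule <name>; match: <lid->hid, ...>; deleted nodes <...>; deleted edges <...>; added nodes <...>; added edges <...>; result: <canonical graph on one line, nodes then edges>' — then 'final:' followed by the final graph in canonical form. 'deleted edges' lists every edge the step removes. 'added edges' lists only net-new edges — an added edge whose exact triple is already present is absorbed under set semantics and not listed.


step 1: rule r2; match: 0->6, 1->2, 2->1, 3->4, 4->9; deleted nodes 9; deleted edges (9,2,hold); added nodes 12, 13; added edges (12,1,hold); (13,4,hold); result: nodes: 1:s, 2:s, 3:s, 4:s, 5:q1, 6:q2, 7:q3, 10:dot, 11:dot, 12:dot, 13:dot edges: (2,5,i); (2,6,i); (3,7,i); (4,5,i); (4,7,i); (6,1,o); (6,4,o); (10,3,hold); (11,1,hold); (12,1,hold); (13,4,hold)
step 2: rule r3; match: 0->7, 1->3, 2->4, 3->10, 4->13; deleted nodes 10, 13; deleted edges (10,3,hold); (13,4,hold); added nodes (none); added edges (none); result: nodes: 1:s, 2:s, 3:s, 4:s, 5:q1, 6:q2, 7:q3, 11:dot, 12:dot edges: (2,5,i); (2,6,i); (3,7,i); (4,5,i); (4,7,i); (6,1,o); (6,4,o); (11,1,hold); (12,1,hold)
final:
nodes: 1:s, 2:s, 3:s, 4:s, 5:q1, 6:q2, 7:q3, 11:dot, 12:dot
edges: (2,5,i); (2,6,i); (3,7,i); (4,5,i); (4,7,i); (6,1,o); (6,4,o); (11,1,hold); (12,1,hold)


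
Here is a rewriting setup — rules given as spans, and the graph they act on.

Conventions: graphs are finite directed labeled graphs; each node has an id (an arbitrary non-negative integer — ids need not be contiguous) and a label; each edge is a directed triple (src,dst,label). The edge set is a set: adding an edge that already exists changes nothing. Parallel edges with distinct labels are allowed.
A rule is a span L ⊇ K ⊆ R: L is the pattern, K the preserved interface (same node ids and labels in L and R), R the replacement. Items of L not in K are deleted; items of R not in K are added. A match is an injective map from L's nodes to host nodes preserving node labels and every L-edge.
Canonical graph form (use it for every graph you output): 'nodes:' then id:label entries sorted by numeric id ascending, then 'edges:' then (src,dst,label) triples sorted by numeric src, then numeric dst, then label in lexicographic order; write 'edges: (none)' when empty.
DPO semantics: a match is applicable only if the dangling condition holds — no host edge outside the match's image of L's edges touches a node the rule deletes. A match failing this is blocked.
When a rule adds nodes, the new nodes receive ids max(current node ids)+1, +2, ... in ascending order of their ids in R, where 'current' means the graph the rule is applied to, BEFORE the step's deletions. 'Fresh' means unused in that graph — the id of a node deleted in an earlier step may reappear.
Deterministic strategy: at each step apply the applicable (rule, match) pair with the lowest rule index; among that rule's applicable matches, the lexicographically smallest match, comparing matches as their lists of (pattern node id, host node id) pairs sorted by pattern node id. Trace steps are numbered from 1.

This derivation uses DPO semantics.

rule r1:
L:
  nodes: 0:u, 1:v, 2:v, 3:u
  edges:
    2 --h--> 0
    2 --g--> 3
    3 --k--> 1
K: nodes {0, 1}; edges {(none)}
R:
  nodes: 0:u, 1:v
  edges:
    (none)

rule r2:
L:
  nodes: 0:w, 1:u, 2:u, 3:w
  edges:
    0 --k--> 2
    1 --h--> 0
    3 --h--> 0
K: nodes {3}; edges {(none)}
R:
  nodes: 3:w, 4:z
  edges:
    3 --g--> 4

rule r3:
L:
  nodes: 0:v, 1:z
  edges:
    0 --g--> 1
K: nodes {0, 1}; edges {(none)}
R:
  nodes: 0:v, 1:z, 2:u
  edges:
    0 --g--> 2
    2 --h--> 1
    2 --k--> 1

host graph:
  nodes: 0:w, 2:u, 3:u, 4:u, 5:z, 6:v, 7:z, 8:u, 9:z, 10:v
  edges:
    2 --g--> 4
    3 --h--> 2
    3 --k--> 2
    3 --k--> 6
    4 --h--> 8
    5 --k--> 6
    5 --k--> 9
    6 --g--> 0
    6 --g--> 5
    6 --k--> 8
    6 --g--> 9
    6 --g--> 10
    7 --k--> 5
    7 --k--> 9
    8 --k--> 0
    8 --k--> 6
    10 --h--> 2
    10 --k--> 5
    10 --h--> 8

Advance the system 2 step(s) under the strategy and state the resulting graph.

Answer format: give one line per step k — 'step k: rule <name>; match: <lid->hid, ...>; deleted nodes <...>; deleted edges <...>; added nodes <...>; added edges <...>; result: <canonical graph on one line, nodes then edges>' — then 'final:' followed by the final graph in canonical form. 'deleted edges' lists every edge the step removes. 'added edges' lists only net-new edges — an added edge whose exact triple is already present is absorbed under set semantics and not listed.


step 1: rule r3; match: 0->6, 1->5; deleted nodes (none); deleted edges (6,5,g); added nodes 11; added edges (6,11,g); (11,5,h); (11,5,k); result: nodes: 0:w, 2:u, 3:u, 4:u, 5:z, 6:v, 7:z, 8:u, 9:z, 10:v, 11:u edges: (2,4,g); (3,2,h); (3,2,k); (3,6,k); (4,8,h); (5,6,k); (5,9,k); (6,0,g); (6,8,k); (6,9,g); (6,10,g); (6,11,g); (7,5,k); (7,9,k); (8,0,k); (8,6,k); (10,2,h); (10,5,k); (10,8,h); (11,5,h); (11,5,k)
step 2: rule r3; match: 0->6, 1->9; deleted nodes (none); deleted edges (6,9,g); added nodes 12; added edges (6,12,g); (12,9,h); (12,9,k); result: nodes: 0:w, 2:u, 3:u, 4:u, 5:z, 6:v, 7:z, 8:u, 9:z, 10:v, 11:u, 12:u edges: (2,4,g); (3,2,h); (3,2,k); (3,6,k); (4,8,h); (5,6,k); (5,9,k); (6,0,g); (6,8,k); (6,10,g); (6,11,g); (6,12,g); (7,5,k); (7,9,k); (8,0,k); (8,6,k); (10,2,h); (10,5,k); (10,8,h); (11,5,h); (11,5,k); (12,9,h); (12,9,k)
final:
nodes: 0:w, 2:u, 3:u, 4:u, 5:z, 6:v, 7:z, 8:u, 9:z, 10:v, 11:u, 12:u
edges: (2,4,g); (3,2,h); (3,2,k); (3,6,k); (4,8,h); (5,6,k); (5,9,k); (6,0,g); (6,8,k); (6,10,g); (6,11,g); (6,12,g); (7,5,k); (7,9,k); (8,0,k); (8,6,k); (10,2,h); (10,5,k); (10,8,h); (11,5,h); (11,5,k); (12,9,h); (12,9,k)


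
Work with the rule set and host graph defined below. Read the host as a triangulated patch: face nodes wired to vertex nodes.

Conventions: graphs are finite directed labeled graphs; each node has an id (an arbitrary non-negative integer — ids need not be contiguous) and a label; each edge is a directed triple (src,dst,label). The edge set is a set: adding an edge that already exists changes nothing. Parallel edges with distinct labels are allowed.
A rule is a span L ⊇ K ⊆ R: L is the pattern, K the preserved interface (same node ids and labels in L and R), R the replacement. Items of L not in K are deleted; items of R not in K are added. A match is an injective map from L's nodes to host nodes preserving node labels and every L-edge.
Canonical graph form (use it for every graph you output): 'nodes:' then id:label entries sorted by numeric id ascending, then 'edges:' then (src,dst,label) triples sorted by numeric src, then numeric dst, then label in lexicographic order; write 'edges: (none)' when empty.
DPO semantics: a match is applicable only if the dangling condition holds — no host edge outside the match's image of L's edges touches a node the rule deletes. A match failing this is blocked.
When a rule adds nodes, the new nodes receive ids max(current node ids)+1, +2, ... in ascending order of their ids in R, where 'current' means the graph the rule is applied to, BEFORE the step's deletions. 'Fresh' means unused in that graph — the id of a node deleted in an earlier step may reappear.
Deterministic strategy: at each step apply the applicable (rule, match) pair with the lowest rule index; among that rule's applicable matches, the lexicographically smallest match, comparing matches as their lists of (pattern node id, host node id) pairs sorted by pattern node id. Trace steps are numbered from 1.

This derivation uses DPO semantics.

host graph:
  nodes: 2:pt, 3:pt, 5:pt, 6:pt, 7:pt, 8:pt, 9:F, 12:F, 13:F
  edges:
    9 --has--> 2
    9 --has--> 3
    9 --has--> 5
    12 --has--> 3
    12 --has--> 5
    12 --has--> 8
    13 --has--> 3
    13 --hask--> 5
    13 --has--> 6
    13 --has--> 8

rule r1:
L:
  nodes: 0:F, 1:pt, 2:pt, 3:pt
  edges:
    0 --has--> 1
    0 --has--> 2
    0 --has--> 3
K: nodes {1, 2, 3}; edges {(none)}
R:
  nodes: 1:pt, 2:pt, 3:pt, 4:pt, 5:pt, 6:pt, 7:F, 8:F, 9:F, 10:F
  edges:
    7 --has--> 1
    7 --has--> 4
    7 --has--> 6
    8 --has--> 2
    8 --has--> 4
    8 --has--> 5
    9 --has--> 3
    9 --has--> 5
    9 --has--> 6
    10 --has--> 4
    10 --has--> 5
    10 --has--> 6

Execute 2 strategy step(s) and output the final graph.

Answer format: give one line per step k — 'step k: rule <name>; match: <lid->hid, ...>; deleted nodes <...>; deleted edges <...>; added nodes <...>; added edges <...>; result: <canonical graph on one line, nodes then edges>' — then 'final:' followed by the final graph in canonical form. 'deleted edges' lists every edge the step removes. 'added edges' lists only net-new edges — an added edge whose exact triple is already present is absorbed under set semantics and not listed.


step 1: rule r1; match: 0->9, 1->2, 2->3, 3->5; deleted nodes 9; deleted edges (9,2,has); (9,3,has); (9,5,has); added nodes 14, 15, 16, 17, 18, 19, 20; added edges (17,2,has); (17,14,has); (17,16,has); (18,3,has); (18,14,has); (18,15,has); (19,5,has); (19,15,has); (19,16,has); (20,14,has); (20,15,has); (20,16,has); result: nodes: 2:pt, 3:pt, 5:pt, 6:pt, 7:pt, 8:pt, 12:F, 13:F, 14:pt, 15:pt, 16:pt, 17:F, 18:F, 19:F, 20:F edges: (12,3,has); (12,5,has); (12,8,has); (13,3,has); (13,5,hask); (13,6,has); (13,8,has); (17,2,has); (17,14,has); (17,16,has); (18,3,has); (18,14,has); (18,15,has); (19,5,has); (19,15,has); (19,16,has); (20,14,has); (20,15,has); (20,16,has)
step 2: rule r1; match: 0->12, 1->3, 2->5, 3->8; deleted nodes 12; deleted edges (12,3,has); (12,5,has); (12,8,has); added nodes 21, 22, 23, 24, 25, 26, 27; added edges (24,3,has); (24,21,has); (24,23,has); (25,5,has); (25,21,has); (25,22,has); (26,8,has); (26,22,has); (26,23,has); (27,21,has); (27,22,has); (27,23,has); result: nodes: 2:pt, 3:pt, 5:pt, 6:pt, 7:pt, 8:pt, 13:F, 14:pt, 15:pt, 16:pt, 17:F, 18:F, 19:F, 20:F, 21:pt, 22:pt, 23:pt, 24:F, 25:F, 26:F, 27:F edges: (13,3,has); (13,5,hask); (13,6,has); (13,8,has); (17,2,has); (17,14,has); (17,16,has); (18,3,has); (18,14,has); (18,15,has); (19,5,has); (19,15,has); (19,16,has); (20,14,has); (20,15,has); (20,16,has); (24,3,has); (24,21,has); (24,23,has); (25,5,has); (25,21,has); (25,22,has); (26,8,has); (26,22,has); (26,23,has); (27,21,has); (27,22,has); (27,23,has)
final:
nodes: 2:pt, 3:pt, 5:pt, 6:pt, 7:pt, 8:pt, 13:F, 14:pt, 15:pt, 16:pt, 17:F, 18:F, 19:F, 20:F, 21:pt, 22:pt, 23:pt, 24:F, 25:F, 26:F, 27:F
edges: (13,3,has); (13,5,hask); (13,6,has); (13,8,has); (17,2,has); (17,14,has); (17,16,has); (18,3,has); (18,14,has); (18,15,has); (19,5,has); (19,15,has); (19,16,has); (20,14,has); (20,15,has); (20,16,has); (24,3,has); (24,21,has); (24,23,has); (25,5,has); (25,21,has); (25,22,has); (26,8,has); (26,22,has); (26,23,has); (27,21,has); (27,22,has); (27,23,has)


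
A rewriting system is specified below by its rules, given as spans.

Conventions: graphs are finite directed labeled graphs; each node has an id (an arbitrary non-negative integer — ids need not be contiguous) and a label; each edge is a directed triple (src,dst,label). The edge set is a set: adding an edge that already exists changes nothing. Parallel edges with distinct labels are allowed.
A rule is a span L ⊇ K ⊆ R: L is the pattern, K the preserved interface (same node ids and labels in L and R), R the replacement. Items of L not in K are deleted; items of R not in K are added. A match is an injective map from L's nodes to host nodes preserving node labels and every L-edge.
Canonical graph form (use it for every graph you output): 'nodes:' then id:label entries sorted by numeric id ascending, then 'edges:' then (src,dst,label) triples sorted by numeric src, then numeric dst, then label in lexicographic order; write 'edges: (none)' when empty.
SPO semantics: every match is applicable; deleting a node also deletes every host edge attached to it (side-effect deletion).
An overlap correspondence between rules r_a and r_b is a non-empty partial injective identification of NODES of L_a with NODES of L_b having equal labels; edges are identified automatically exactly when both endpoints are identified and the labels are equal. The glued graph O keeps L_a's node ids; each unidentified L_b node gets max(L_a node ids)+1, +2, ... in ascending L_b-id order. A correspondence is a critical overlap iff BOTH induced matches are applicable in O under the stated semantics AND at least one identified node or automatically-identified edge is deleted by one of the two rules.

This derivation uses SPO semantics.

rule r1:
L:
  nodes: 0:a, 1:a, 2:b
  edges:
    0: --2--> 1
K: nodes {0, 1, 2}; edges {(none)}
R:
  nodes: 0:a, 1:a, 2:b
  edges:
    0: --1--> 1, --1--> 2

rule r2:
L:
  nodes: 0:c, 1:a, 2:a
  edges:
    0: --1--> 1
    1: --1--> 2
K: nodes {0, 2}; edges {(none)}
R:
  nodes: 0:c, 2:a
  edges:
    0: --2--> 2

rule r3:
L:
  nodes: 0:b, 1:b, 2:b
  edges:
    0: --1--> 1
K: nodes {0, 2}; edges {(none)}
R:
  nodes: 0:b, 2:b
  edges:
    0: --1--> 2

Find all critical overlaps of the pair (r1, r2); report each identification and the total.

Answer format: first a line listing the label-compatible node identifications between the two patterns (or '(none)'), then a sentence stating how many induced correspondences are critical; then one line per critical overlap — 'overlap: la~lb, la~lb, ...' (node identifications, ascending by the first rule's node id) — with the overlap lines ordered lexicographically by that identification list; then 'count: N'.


label-compatible node identifications between L(r1) and L(r2): 0~1, 0~2, 1~1, 1~2
4 of the induced correspondences are critical overlaps of r1 and r2.
overlap: 0~1
overlap: 0~1, 1~2
overlap: 0~2, 1~1
overlap: 1~1
count: 4


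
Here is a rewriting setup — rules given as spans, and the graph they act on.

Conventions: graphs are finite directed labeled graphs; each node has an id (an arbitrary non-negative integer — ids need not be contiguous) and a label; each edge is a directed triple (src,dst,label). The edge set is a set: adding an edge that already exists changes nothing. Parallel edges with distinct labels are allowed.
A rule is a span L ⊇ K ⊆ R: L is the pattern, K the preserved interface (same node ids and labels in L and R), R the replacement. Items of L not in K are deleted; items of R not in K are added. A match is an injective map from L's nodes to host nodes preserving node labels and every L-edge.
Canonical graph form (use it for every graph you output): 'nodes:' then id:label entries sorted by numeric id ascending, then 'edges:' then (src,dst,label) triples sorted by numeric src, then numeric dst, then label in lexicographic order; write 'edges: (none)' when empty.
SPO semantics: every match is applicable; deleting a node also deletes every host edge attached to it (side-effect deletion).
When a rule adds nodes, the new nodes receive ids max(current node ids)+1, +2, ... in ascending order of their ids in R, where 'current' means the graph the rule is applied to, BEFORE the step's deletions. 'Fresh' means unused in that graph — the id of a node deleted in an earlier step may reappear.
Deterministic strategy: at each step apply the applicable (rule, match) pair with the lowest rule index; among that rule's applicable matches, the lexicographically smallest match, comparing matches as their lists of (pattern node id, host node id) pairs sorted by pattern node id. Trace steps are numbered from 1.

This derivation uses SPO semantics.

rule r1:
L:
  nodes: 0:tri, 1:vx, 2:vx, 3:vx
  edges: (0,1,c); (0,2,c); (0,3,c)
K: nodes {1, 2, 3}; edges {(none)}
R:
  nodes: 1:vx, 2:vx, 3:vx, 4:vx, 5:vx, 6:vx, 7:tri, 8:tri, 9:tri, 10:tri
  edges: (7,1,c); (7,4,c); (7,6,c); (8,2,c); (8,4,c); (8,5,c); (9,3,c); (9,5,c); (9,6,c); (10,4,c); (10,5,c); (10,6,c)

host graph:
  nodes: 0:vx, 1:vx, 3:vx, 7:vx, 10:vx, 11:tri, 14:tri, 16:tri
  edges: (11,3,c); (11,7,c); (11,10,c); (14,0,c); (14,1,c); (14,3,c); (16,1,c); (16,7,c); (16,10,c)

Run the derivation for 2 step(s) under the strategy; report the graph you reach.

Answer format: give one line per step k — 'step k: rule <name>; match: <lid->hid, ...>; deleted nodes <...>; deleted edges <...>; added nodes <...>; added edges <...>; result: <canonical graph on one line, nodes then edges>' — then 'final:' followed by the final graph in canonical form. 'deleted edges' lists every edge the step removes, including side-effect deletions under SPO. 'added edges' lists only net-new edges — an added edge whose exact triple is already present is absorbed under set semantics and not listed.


step 1: rule r1; match: 0->11, 1->3, 2->7, 3->10; deleted nodes 11; deleted edges (11,3,c); (11,7,c); (11,10,c); added nodes 17, 18, 19, 20, 21, 22, 23; added edges (20,3,c); (20,17,c); (20,19,c); (21,7,c); (21,17,c); (21,18,c); (22,10,c); (22,18,c); (22,19,c); (23,17,c); (23,18,c); (23,19,c); result: nodes: 0:vx, 1:vx, 3:vx, 7:vx, 10:vx, 14:tri, 16:tri, 17:vx, 18:vx, 19:vx, 20:tri, 21:tri, 22:tri, 23:tri edges: (14,0,c); (14,1,c); (14,3,c); (16,1,c); (16,7,c); (16,10,c); (20,3,c); (20,17,c); (20,19,c); (21,7,c); (21,17,c); (21,18,c); (22,10,c); (22,18,c); (22,19,c); (23,17,c); (23,18,c); (23,19,c)
step 2: rule r1; match: 0->14, 1->0, 2->1, 3->3; deleted nodes 14; deleted edges (14,0,c); (14,1,c); (14,3,c); added nodes 24, 25, 26, 27, 28, 29, 30; added edges (27,0,c); (27,24,c); (27,26,c); (28,1,c); (28,24,c); (28,25,c); (29,3,c); (29,25,c); (29,26,c); (30,24,c); (30,25,c); (30,26,c); result: nodes: 0:vx, 1:vx, 3:vx, 7:vx, 10:vx, 16:tri, 17:vx, 18:vx, 19:vx, 20:tri, 21:tri, 22:tri, 23:tri, 24:vx, 25:vx, 26:vx, 27:tri, 28:tri, 29:tri, 30:tri edges: (16,1,c); (16,7,c); (16,10,c); (20,3,c); (20,17,c); (20,19,c); (21,7,c); (21,17,c); (21,18,c); (22,10,c); (22,18,c); (22,19,c); (23,17,c); (23,18,c); (23,19,c); (27,0,c); (27,24,c); (27,26,c); (28,1,c); (28,24,c); (28,25,c); (29,3,c); (29,25,c); (29,26,c); (30,24,c); (30,25,c); (30,26,c)
final:
nodes: 0:vx, 1:vx, 3:vx, 7:vx, 10:vx, 16:tri, 17:vx, 18:vx, 19:vx, 20:tri, 21:tri, 22:tri, 23:tri, 24:vx, 25:vx, 26:vx, 27:tri, 28:tri, 29:tri, 30:tri
edges: (16,1,c); (16,7,c); (16,10,c); (20,3,c); (20,17,c); (20,19,c); (21,7,c); (21,17,c); (21,18,c); (22,10,c); (22,18,c); (22,19,c); (23,17,c); (23,18,c); (23,19,c); (27,0,c); (27,24,c); (27,26,c); (28,1,c); (28,24,c); (28,25,c); (29,3,c); (29,25,c); (29,26,c); (30,24,c); (30,25,c); (30,26,c)


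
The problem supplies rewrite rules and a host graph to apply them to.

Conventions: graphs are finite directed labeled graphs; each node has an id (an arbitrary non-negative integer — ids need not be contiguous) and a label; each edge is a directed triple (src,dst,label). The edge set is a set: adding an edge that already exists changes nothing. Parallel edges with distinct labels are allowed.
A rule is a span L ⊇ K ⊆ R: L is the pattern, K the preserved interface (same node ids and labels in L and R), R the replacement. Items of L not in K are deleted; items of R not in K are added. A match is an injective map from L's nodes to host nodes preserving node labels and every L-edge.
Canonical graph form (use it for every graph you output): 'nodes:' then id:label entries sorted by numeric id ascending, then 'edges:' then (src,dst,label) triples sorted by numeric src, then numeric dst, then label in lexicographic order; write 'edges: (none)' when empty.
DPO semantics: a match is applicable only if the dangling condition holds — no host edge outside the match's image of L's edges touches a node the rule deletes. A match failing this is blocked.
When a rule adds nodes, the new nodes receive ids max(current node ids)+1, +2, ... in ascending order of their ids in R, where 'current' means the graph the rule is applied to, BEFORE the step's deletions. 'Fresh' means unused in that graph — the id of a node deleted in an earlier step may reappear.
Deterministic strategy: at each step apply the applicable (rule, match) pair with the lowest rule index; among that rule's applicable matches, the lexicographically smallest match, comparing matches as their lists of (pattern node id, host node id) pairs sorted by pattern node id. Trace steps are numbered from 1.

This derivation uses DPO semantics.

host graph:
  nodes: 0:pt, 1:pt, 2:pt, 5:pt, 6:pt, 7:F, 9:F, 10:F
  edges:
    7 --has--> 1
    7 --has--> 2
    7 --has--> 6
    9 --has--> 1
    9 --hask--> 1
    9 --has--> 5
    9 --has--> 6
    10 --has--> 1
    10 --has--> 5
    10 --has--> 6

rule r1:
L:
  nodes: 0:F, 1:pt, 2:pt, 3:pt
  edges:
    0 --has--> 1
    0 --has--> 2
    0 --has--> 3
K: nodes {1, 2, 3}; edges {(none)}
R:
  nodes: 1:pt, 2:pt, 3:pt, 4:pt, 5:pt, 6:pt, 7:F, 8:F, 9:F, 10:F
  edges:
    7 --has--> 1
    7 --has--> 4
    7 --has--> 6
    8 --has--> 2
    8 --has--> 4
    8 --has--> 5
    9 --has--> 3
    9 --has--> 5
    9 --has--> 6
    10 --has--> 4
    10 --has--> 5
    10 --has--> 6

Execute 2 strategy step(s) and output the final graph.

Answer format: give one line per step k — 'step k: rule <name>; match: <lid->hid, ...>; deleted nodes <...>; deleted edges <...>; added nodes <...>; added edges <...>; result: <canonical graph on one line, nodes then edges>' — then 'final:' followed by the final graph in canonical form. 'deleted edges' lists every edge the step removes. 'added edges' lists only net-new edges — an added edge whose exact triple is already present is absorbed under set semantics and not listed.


step 1: rule r1; match: 0->7, 1->1, 2->2, 3->6; deleted nodes 7; deleted edges (7,1,has); (7,2,has); (7,6,has); added nodes 11, 12, 13, 14, 15, 16, 17; added edges (14,1,has); (14,11,has); (14,13,has); (15,2,has); (15,11,has); (15,12,has); (16,6,has); (16,12,has); (16,13,has); (17,11,has); (17,12,has); (17,13,has); result: nodes: 0:pt, 1:pt, 2:pt, 5:pt, 6:pt, 9:F, 10:F, 11:pt, 12:pt, 13:pt, 14:F, 15:F, 16:F, 17:F edges: (9,1,has); (9,1,hask); (9,5,has); (9,6,has); (10,1,has); (10,5,has); (10,6,has); (14,1,has); (14,11,has); (14,13,has); (15,2,has); (15,11,has); (15,12,has); (16,6,has); (16,12,has); (16,13,has); (17,11,has); (17,12,has); (17,13,has)
step 2: rule r1; match: 0->10, 1->1, 2->5, 3->6; deleted nodes 10; deleted edges (10,1,has); (10,5,has); (10,6,has); added nodes 18, 19, 20, 21, 22, 23, 24; added edges (21,1,has); (21,18,has); (21,20,has); (22,5,has); (22,18,has); (22,19,has); (23,6,has); (23,19,has); (23,20,has); (24,18,has); (24,19,has); (24,20,has); result: nodes: 0:pt, 1:pt, 2:pt, 5:pt, 6:pt, 9:F, 11:pt, 12:pt, 13:pt, 14:F, 15:F, 16:F, 17:F, 18:pt, 19:pt, 20:pt, 21:F, 22:F, 23:F, 24:F edges: (9,1,has); (9,1,hask); (9,5,has); (9,6,has); (14,1,has); (14,11,has); (14,13,has); (15,2,has); (15,11,has); (15,12,has); (16,6,has); (16,12,has); (16,13,has); (17,11,has); (17,12,has); (17,13,has); (21,1,has); (21,18,has); (21,20,has); (22,5,has); (22,18,has); (22,19,has); (23,6,has); (23,19,has); (23,20,has); (24,18,has); (24,19,has); (24,20,has)
final:
nodes: 0:pt, 1:pt, 2:pt, 5:pt, 6:pt, 9:F, 11:pt, 12:pt, 13:pt, 14:F, 15:F, 16:F, 17:F, 18:pt, 19:pt, 20:pt, 21:F, 22:F, 23:F, 24:F
edges: (9,1,has); (9,1,hask); (9,5,has); (9,6,has); (14,1,has); (14,11,has); (14,13,has); (15,2,has); (15,11,has); (15,12,has); (16,6,has); (16,12,has); (16,13,has); (17,11,has); (17,12,has); (17,13,has); (21,1,has); (21,18,has); (21,20,has); (22,5,has); (22,18,has); (22,19,has); (23,6,has); (23,19,has); (23,20,has); (24,18,has); (24,19,has); (24,20,has)


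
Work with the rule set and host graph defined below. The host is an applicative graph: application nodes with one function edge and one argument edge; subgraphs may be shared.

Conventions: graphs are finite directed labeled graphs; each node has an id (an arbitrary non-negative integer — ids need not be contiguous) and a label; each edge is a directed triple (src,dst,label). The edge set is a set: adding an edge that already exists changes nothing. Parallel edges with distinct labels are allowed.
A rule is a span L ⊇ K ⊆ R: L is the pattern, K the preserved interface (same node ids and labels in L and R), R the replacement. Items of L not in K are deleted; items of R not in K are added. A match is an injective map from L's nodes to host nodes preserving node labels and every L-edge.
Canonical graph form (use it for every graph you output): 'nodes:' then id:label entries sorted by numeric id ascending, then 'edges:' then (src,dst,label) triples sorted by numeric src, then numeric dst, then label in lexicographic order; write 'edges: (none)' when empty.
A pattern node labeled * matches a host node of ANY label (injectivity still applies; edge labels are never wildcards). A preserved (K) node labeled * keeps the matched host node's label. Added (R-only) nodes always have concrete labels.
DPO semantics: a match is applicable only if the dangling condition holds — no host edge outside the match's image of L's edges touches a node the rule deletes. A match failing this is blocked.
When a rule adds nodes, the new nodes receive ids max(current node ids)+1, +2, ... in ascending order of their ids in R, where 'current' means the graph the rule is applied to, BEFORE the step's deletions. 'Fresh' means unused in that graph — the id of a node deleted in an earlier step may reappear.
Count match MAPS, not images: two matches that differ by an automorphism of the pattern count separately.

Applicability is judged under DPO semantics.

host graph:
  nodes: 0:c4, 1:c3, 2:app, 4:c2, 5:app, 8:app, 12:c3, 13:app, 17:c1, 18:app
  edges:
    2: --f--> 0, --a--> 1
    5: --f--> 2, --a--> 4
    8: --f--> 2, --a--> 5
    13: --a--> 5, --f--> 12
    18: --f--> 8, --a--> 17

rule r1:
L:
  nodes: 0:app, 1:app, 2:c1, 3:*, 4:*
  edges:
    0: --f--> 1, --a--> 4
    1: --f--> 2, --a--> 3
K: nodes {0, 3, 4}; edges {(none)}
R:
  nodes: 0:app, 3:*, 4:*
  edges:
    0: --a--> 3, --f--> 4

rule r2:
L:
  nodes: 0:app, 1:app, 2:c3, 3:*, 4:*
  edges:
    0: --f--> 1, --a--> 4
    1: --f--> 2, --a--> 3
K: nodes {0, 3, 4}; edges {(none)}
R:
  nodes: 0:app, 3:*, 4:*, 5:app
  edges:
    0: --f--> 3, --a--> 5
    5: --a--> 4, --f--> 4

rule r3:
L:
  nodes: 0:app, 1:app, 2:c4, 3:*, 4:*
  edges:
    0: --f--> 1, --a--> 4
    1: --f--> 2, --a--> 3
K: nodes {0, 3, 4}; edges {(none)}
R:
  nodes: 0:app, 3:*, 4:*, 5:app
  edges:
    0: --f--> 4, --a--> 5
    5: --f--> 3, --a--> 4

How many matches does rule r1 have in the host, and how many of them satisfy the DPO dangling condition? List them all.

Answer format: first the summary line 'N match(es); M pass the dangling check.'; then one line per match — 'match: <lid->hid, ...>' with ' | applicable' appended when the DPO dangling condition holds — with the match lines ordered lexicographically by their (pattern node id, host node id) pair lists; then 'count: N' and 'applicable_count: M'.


0 match(es); 0 pass the dangling check.
count: 0
applicable_count: 0
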